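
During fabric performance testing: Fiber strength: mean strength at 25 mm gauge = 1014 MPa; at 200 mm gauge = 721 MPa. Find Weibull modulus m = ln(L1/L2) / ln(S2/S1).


Formula: m = ln(L1/L2) / ln(S2/S1)
Step 1: ln(L1/L2) = ln(25/200) = -2.07944
Step 2: S2/S1 = 721/1014 = 0.71105
Step 3: ln(S2/S1) = ln(0.71105) = -0.34101
Step 4: m = -2.07944 / -0.34101 = 6.10

6.10 (Weibull m)


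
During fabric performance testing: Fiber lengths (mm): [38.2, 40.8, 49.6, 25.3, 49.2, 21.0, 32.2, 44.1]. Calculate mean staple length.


Formula: Mean = sum of lengths / count
Sum = 38.2 + 40.8 + 49.6 + 25.3 + 49.2 + 21.0 + 32.2 + 44.1
Sum = 300.4 mm
Mean = 300.4 / 8 = 37.55 mm

37.55 mm


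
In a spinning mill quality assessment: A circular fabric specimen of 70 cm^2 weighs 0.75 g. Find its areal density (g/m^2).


Formula: GSM = mass_g / area_m2
Step 1: Convert area: 70 cm^2 = 70 / 10000 = 0.007 m^2
Step 2: GSM = 0.75 g / 0.007 m^2 = 107.1 g/m^2

107.1 g/m^2


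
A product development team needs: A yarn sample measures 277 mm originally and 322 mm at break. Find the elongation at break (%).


Formula: Elongation (%) = ((L_break - L0) / L0) * 100
Step 1: Extension = 322 - 277 = 45 mm
Step 2: Elongation = (45 / 277) * 100
Step 3: Elongation = 0.162455 * 100 = 16.2455% ≈ 16.2%

16.2%


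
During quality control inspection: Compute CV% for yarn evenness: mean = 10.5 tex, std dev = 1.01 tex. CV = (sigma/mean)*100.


Formula: CV% = (standard deviation / mean) * 100
Step 1: Ratio = 1.01 / 10.5 = 0.09619
Step 2: CV% = 0.09619 * 100 = 9.619% ≈ 9.6%

9.6%


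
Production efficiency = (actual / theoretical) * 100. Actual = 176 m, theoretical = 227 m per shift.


Formula: Efficiency% = (Actual output / Theoretical output) * 100
Efficiency% = (176 / 227) * 100
Efficiency% = 0.77533 * 100 = 77.533% ≈ 77.5%

77.5%


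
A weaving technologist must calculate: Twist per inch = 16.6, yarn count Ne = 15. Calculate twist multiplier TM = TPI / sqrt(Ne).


Formula: TM = TPI / sqrt(Ne)
Step 1: sqrt(Ne) = sqrt(15) = 3.873
Step 2: TM = 16.6 / 3.873 = 4.29

4.29 TM


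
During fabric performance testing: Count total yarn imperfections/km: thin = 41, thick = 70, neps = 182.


Formula: Total = thin places + thick places + neps
Total = 41 + 70 + 182
Total = 293 imperfections/km

293 imperfections/km


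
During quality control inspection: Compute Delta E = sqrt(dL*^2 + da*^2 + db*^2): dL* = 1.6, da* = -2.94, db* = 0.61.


Formula: Delta E = sqrt(dL*^2 + da*^2 + db*^2)
Step 1: dL*^2 = 1.6^2 = 2.56
Step 2: da*^2 = (-2.94)^2 = 8.6436
Step 3: db*^2 = 0.61^2 = 0.3721
Step 4: Sum = 2.56 + 8.6436 + 0.3721 = 11.5757
Step 5: Delta E = sqrt(11.5757) = 3.4

3.4 Delta E


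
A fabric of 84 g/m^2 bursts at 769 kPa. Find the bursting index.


Formula: Bursting Index = Bursting Strength / Fabric GSM
BI = 769 kPa / 84 g/m^2
BI = 9.155 kPa/(g/m^2)

9.155 kPa/(g/m^2)


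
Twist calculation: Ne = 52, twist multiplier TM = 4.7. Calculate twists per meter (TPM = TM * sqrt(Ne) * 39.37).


Formula: TPM = TM * sqrt(Ne) * 39.37
Step 1: sqrt(Ne) = sqrt(52) = 7.2111
Step 2: TM * sqrt(Ne) = 4.7 * 7.2111 = 33.8922
Step 3: TPM = 33.8922 * 39.37 = 1334 twists/m

1334 twists/m


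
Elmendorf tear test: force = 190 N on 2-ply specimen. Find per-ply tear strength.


Formula: Per-ply strength = Total force / Number of plies
Per-ply = 190 N / 2
Per-ply = 95 N

95 N


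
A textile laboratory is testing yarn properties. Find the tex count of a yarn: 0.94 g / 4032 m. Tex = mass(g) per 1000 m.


Formula: Tex = (mass_g / length_m) * 1000
Substituting: Tex = (0.94 / 4032) * 1000
Intermediate: 0.94 / 4032 = 0.00023313 g/m
Tex = 0.00023313 * 1000 = 0.23 tex

0.23 tex


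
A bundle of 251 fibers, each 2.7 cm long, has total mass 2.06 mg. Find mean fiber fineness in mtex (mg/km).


Formula: fineness (mtex) = mass (mg) / total length (km) = (mass_mg / total_length_m) * 1000
Step 1: Convert fiber length: 2.7 cm = 0.027 m
Step 2: Total fiber length = 251 * 0.027 = 6.777 m
Step 3: Linear density = 2.06 mg / 6.777 m = 0.3040 mg/m
Step 4: fineness = 0.3040 * 1000 = 304.0 mtex

304.0 mtex


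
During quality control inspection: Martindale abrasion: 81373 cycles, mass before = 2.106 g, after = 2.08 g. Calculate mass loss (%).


Formula: Mass loss% = ((m_before - m_after) / m_before) * 100
Step 1: Mass loss = 2.106 - 2.08 = 0.026 g
Step 2: Ratio = 0.026 / 2.106 = 0.0123457
Step 3: Mass loss% = 0.0123457 * 100 = 1.23457% ≈ 1.23%

1.23%


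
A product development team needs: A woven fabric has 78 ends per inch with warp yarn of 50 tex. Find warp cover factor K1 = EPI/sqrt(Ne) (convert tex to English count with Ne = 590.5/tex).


Formula: K1 = EPI / sqrt(Ne), with Ne = 590.5 / tex_warp
Step 1: Ne = 590.5 / 50 = 11.81
Step 2: sqrt(Ne) = sqrt(11.81) = 3.4366
Step 3: K1 = 78 / 3.4366 = 22.7

22.7


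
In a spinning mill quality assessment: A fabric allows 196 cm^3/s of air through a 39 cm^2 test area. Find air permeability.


Formula: Air Permeability = Airflow / Test Area
AP = 196 cm^3/s / 39 cm^2
AP = 5.0 cm^3/s/cm^2

5.0 cm^3/s/cm^2


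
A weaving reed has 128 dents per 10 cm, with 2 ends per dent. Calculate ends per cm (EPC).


Formula: EPC = (dents per 10 cm * ends per dent) / 10
Step 1: Total ends per 10 cm = 128 * 2 = 256
Step 2: EPC = 256 / 10 = 25.6 ends/cm

25.6 ends/cm


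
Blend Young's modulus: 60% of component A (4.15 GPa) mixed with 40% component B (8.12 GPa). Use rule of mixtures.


Formula: Blend property = (fraction_A * property_A) + (fraction_B * property_B)
Step 1: Contribution A = 60/100 * 4.15 GPa = 2.49 GPa
Step 2: Contribution B = 40/100 * 8.12 GPa = 3.248 GPa
Step 3: Blend Young's modulus = 2.49 + 3.248 = 5.738 GPa

5.738 GPa


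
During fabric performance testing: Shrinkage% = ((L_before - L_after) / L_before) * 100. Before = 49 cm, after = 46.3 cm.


Formula: Shrinkage% = ((L_before - L_after) / L_before) * 100
Step 1: Shrinkage = 49 - 46.3 = 2.7 cm
Step 2: Shrinkage% = (2.7 / 49) * 100
Step 3: Shrinkage% = 0.055102 * 100 = 5.5102% ≈ 5.5%

5.5%


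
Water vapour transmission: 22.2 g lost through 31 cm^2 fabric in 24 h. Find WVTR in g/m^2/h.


Formula: WVTR = mass_loss / (area * time)
Step 1: Convert area: 31 cm^2 = 0.0031 m^2
Step 2: WVTR = 22.2 g / (0.0031 m^2 * 24 h)
Step 3: WVTR = 22.2 / 0.0744 = 298.4 g/m^2/h

298.4 g/m^2/h


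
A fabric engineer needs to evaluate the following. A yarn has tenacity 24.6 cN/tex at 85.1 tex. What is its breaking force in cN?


Formula: Breaking force = Tenacity * Linear density
F = 24.6 cN/tex * 85.1 tex
F = 2093.46 cN

2093.46 cN


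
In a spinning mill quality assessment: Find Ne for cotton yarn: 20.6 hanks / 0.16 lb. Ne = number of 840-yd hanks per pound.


Formula: Ne = hanks / mass_lb
Substituting: Ne = 20.6 / 0.16
Ne = 128.8

128.8 Ne


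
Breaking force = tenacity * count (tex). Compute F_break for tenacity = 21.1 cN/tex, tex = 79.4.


Formula: Breaking force = Tenacity * Linear density
F = 21.1 cN/tex * 79.4 tex
F = 1675.34 cN

1675.34 cN


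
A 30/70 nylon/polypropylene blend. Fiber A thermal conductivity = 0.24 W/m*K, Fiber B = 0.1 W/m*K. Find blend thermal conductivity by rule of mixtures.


Formula: Blend property = (fraction_A * property_A) + (fraction_B * property_B)
Step 1: Contribution A = 30/100 * 0.24 W/m*K = 0.072 W/m*K
Step 2: Contribution B = 70/100 * 0.1 W/m*K = 0.07 W/m*K
Step 3: Blend thermal conductivity = 0.072 + 0.07 = 0.142 W/m*K

0.142 W/m*K


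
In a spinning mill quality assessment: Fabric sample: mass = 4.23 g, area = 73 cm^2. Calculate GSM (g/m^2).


Formula: GSM = mass_g / area_m2
Step 1: Convert area: 73 cm^2 = 73 / 10000 = 0.0073 m^2
Step 2: GSM = 4.23 g / 0.0073 m^2 = 579.5 g/m^2

579.5 g/m^2


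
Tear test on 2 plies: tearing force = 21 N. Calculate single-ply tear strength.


Formula: Per-ply strength = Total force / Number of plies
Per-ply = 21 N / 2
Per-ply = 10.5 N

10.5 N


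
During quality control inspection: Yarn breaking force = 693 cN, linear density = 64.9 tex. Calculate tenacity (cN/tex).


Formula: Tenacity = Breaking force / Linear density
Tenacity = 693 cN / 64.9 tex
Tenacity = 10.68 cN/tex

10.68 cN/tex


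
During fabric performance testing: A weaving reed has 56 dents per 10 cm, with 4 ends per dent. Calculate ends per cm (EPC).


Formula: EPC = (dents per 10 cm * ends per dent) / 10
Step 1: Total ends per 10 cm = 56 * 4 = 224
Step 2: EPC = 224 / 10 = 22.4 ends/cm

22.4 ends/cm


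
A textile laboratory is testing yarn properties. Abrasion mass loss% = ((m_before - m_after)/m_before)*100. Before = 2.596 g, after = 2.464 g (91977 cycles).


Formula: Mass loss% = ((m_before - m_after) / m_before) * 100
Step 1: Mass loss = 2.596 - 2.464 = 0.132 g
Step 2: Ratio = 0.132 / 2.596 = 0.0508475
Step 3: Mass loss% = 0.0508475 * 100 = 5.08475% ≈ 5.08%

5.08%


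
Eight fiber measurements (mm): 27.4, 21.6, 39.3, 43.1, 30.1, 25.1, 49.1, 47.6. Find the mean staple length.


Formula: Mean = sum of lengths / count
Sum = 27.4 + 21.6 + 39.3 + 43.1 + 30.1 + 25.1 + 49.1 + 47.6
Sum = 283.3 mm
Mean = 283.3 / 8 = 35.41 mm

35.41 mm


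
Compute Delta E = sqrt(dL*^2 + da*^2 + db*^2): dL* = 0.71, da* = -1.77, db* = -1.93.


Formula: Delta E = sqrt(dL*^2 + da*^2 + db*^2)
Step 1: dL*^2 = 0.71^2 = 0.5041
Step 2: da*^2 = (-1.77)^2 = 3.1329
Step 3: db*^2 = (-1.93)^2 = 3.7249
Step 4: Sum = 0.5041 + 3.1329 + 3.7249 = 7.3619
Step 5: Delta E = sqrt(7.3619) = 2.71

2.71 Delta E


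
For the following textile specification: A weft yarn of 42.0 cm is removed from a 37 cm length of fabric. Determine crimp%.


Formula: Crimp% = ((L_yarn - L_fabric) / L_fabric) * 100
Step 1: Extension = 42.0 - 37 = 5.0 cm
Step 2: Crimp% = (5.0 / 37) * 100
Step 3: Crimp% = 0.135135 * 100 = 13.5135% ≈ 13.5%

13.5%


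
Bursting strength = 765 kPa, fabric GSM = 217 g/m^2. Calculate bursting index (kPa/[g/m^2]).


Formula: Bursting Index = Bursting Strength / Fabric GSM
BI = 765 kPa / 217 g/m^2
BI = 3.525 kPa/(g/m^2)

3.525 kPa/(g/m^2)


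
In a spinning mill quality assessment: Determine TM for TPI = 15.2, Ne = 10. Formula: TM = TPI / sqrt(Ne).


Formula: TM = TPI / sqrt(Ne)
Step 1: sqrt(Ne) = sqrt(10) = 3.1623
Step 2: TM = 15.2 / 3.1623 = 4.81

4.81 TM


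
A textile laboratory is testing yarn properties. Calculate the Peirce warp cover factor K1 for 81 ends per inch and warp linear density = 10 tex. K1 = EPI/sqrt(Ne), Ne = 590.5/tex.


Formula: K1 = EPI / sqrt(Ne), with Ne = 590.5 / tex_warp
Step 1: Ne = 590.5 / 10 = 59.05
Step 2: sqrt(Ne) = sqrt(59.05) = 7.6844
Step 3: K1 = 81 / 7.6844 = 10.5

10.5


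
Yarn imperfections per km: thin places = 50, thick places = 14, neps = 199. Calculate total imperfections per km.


Formula: Total = thin places + thick places + neps
Total = 50 + 14 + 199
Total = 263 imperfections/km

263 imperfections/km


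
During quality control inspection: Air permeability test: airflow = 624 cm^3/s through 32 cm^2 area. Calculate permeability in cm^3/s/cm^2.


Formula: Air Permeability = Airflow / Test Area
AP = 624 cm^3/s / 32 cm^2
AP = 19.5 cm^3/s/cm^2

19.5 cm^3/s/cm^2


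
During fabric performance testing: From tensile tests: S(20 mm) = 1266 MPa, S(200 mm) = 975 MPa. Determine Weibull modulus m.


Formula: m = ln(L1/L2) / ln(S2/S1)
Step 1: ln(L1/L2) = ln(20/200) = -2.30259
Step 2: S2/S1 = 975/1266 = 0.77014
Step 3: ln(S2/S1) = ln(0.77014) = -0.26118
Step 4: m = -2.30259 / -0.26118 = 8.82

8.82 (Weibull m)


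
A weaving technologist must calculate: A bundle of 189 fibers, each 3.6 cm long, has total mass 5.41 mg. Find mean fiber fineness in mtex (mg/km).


Formula: fineness (mtex) = mass (mg) / total length (km) = (mass_mg / total_length_m) * 1000
Step 1: Convert fiber length: 3.6 cm = 0.036 m
Step 2: Total fiber length = 189 * 0.036 = 6.804 m
Step 3: Linear density = 5.41 mg / 6.804 m = 0.7951 mg/m
Step 4: fineness = 0.7951 * 1000 = 795.1 mtex

795.1 mtex


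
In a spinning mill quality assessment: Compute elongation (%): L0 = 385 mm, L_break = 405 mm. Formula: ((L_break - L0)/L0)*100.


Formula: Elongation (%) = ((L_break - L0) / L0) * 100
Step 1: Extension = 405 - 385 = 20 mm
Step 2: Elongation = (20 / 385) * 100
Step 3: Elongation = 0.051948 * 100 = 5.1948% ≈ 5.2%

5.2%


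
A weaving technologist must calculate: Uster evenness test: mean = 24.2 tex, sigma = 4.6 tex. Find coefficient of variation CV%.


Formula: CV% = (standard deviation / mean) * 100
Step 1: Ratio = 4.6 / 24.2 = 0.190083
Step 2: CV% = 0.190083 * 100 = 19.0083% ≈ 19.0%

19.0%


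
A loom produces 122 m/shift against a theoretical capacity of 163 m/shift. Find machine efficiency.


Formula: Efficiency% = (Actual output / Theoretical output) * 100
Efficiency% = (122 / 163) * 100
Efficiency% = 0.748466 * 100 = 74.8466% ≈ 74.8%

74.8%


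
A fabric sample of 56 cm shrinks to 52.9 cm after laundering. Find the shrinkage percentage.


Formula: Shrinkage% = ((L_before - L_after) / L_before) * 100
Step 1: Shrinkage = 56 - 52.9 = 3.1 cm
Step 2: Shrinkage% = (3.1 / 56) * 100
Step 3: Shrinkage% = 0.055357 * 100 = 5.5357% ≈ 5.5%

5.5%


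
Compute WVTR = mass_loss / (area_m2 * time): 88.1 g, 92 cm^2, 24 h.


Formula: WVTR = mass_loss / (area * time)
Step 1: Convert area: 92 cm^2 = 0.0092 m^2
Step 2: WVTR = 88.1 g / (0.0092 m^2 * 24 h)
Step 3: WVTR = 88.1 / 0.2208 = 399.0 g/m^2/h

399.0 g/m^2/h


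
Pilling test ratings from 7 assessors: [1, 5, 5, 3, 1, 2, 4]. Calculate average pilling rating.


Formula: Mean = sum / count
Sum = 1 + 5 + 5 + 3 + 1 + 2 + 4 = 21
Mean = 21 / 7 = 3.0

3.0


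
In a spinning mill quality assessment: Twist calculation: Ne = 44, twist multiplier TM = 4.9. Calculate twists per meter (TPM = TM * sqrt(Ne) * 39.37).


Formula: TPM = TM * sqrt(Ne) * 39.37
Step 1: sqrt(Ne) = sqrt(44) = 6.6332
Step 2: TM * sqrt(Ne) = 4.9 * 6.6332 = 32.5027
Step 3: TPM = 32.5027 * 39.37 = 1280 twists/m

1280 twists/m


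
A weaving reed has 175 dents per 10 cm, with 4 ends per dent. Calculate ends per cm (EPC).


Formula: EPC = (dents per 10 cm * ends per dent) / 10
Step 1: Total ends per 10 cm = 175 * 4 = 700
Step 2: EPC = 700 / 10 = 70.0 ends/cm

70.0 ends/cm


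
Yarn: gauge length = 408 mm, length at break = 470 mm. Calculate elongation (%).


Formula: Elongation (%) = ((L_break - L0) / L0) * 100
Step 1: Extension = 470 - 408 = 62 mm
Step 2: Elongation = (62 / 408) * 100
Step 3: Elongation = 0.151961 * 100 = 15.1961% ≈ 15.2%

15.2%


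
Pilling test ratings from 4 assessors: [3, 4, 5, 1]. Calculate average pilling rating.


Formula: Mean = sum / count
Sum = 3 + 4 + 5 + 1 = 13
Mean = 13 / 4 = 3.3

3.3


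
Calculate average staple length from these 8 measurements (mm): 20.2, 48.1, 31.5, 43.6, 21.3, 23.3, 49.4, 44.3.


Formula: Mean = sum of lengths / count
Sum = 20.2 + 48.1 + 31.5 + 43.6 + 21.3 + 23.3 + 49.4 + 44.3
Sum = 281.7 mm
Mean = 281.7 / 8 = 35.21 mm

35.21 mm


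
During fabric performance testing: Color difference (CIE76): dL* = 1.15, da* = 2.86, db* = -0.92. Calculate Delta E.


Formula: Delta E = sqrt(dL*^2 + da*^2 + db*^2)
Step 1: dL*^2 = 1.15^2 = 1.3225
Step 2: da*^2 = 2.86^2 = 8.1796
Step 3: db*^2 = (-0.92)^2 = 0.8464
Step 4: Sum = 1.3225 + 8.1796 + 0.8464 = 10.3485
Step 5: Delta E = sqrt(10.3485) = 3.22

3.22 Delta E


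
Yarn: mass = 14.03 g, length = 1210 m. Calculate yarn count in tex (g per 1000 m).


Formula: Tex = (mass_g / length_m) * 1000
Substituting: Tex = (14.03 / 1210) * 1000
Intermediate: 14.03 / 1210 = 0.01159504 g/m
Tex = 0.01159504 * 1000 = 11.60 tex

11.60 tex


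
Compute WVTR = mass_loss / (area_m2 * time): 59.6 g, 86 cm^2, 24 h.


Formula: WVTR = mass_loss / (area * time)
Step 1: Convert area: 86 cm^2 = 0.0086 m^2
Step 2: WVTR = 59.6 g / (0.0086 m^2 * 24 h)
Step 3: WVTR = 59.6 / 0.2064 = 288.8 g/m^2/h

288.8 g/m^2/h


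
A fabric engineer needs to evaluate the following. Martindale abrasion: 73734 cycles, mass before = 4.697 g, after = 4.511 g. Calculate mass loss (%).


Formula: Mass loss% = ((m_before - m_after) / m_before) * 100
Step 1: Mass loss = 4.697 - 4.511 = 0.186 g
Step 2: Ratio = 0.186 / 4.697 = 0.0395997
Step 3: Mass loss% = 0.0395997 * 100 = 3.95997% ≈ 3.96%

3.96%


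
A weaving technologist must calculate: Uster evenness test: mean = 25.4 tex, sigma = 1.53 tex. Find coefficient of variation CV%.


Formula: CV% = (standard deviation / mean) * 100
Step 1: Ratio = 1.53 / 25.4 = 0.060236
Step 2: CV% = 0.060236 * 100 = 6.0236% ≈ 6.0%

6.0%


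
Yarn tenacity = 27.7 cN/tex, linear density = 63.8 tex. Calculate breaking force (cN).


Formula: Breaking force = Tenacity * Linear density
F = 27.7 cN/tex * 63.8 tex
F = 1767.26 cN

1767.26 cN


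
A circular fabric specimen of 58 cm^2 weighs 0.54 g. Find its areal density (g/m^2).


Formula: GSM = mass_g / area_m2
Step 1: Convert area: 58 cm^2 = 58 / 10000 = 0.0058 m^2
Step 2: GSM = 0.54 g / 0.0058 m^2 = 93.1 g/m^2

93.1 g/m^2


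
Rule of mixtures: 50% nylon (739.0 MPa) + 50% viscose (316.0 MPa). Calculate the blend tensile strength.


Formula: Blend property = (fraction_A * property_A) + (fraction_B * property_B)
Step 1: Contribution A = 50/100 * 739.0 MPa = 369.5 MPa
Step 2: Contribution B = 50/100 * 316.0 MPa = 158.0 MPa
Step 3: Blend tensile strength = 369.5 + 158.0 = 527.5 MPa

527.5 MPa


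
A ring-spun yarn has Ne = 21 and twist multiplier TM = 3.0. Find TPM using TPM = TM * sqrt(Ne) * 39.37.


Formula: TPM = TM * sqrt(Ne) * 39.37
Step 1: sqrt(Ne) = sqrt(21) = 4.5826
Step 2: TM * sqrt(Ne) = 3.0 * 4.5826 = 13.7478
Step 3: TPM = 13.7478 * 39.37 = 541 twists/m

541 twists/m


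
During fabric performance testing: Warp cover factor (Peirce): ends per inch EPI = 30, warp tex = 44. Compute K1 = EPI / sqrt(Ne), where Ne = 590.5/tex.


Formula: K1 = EPI / sqrt(Ne), with Ne = 590.5 / tex_warp
Step 1: Ne = 590.5 / 44 = 13.42
Step 2: sqrt(Ne) = sqrt(13.42) = 3.6633
Step 3: K1 = 30 / 3.6633 = 8.2

8.2


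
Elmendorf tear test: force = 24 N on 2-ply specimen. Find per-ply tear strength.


Formula: Per-ply strength = Total force / Number of plies
Per-ply = 24 N / 2
Per-ply = 12 N

12 N


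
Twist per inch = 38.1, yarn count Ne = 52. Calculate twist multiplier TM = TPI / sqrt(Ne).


Formula: TM = TPI / sqrt(Ne)
Step 1: sqrt(Ne) = sqrt(52) = 7.2111
Step 2: TM = 38.1 / 7.2111 = 5.28

5.28 TM


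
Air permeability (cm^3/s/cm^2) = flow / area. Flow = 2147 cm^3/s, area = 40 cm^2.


Formula: Air Permeability = Airflow / Test Area
AP = 2147 cm^3/s / 40 cm^2
AP = 53.7 cm^3/s/cm^2

53.7 cm^3/s/cm^2


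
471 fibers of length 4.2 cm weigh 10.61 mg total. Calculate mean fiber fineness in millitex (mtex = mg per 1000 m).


Formula: fineness (mtex) = mass (mg) / total length (km) = (mass_mg / total_length_m) * 1000
Step 1: Convert fiber length: 4.2 cm = 0.042 m
Step 2: Total fiber length = 471 * 0.042 = 19.782 m
Step 3: Linear density = 10.61 mg / 19.782 m = 0.5363 mg/m
Step 4: fineness = 0.5363 * 1000 = 536.3 mtex

536.3 mtex


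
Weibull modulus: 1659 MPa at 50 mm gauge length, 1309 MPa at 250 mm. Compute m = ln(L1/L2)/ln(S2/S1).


Formula: m = ln(L1/L2) / ln(S2/S1)
Step 1: ln(L1/L2) = ln(50/250) = -1.60944
Step 2: S2/S1 = 1309/1659 = 0.78903
Step 3: ln(S2/S1) = ln(0.78903) = -0.23695
Step 4: m = -1.60944 / -0.23695 = 6.79

6.79 (Weibull m)


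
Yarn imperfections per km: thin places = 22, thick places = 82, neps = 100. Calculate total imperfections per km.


Formula: Total = thin places + thick places + neps
Total = 22 + 82 + 100
Total = 204 imperfections/km

204 imperfections/km


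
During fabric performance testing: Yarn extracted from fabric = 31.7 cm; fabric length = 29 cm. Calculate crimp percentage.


Formula: Crimp% = ((L_yarn - L_fabric) / L_fabric) * 100
Step 1: Extension = 31.7 - 29 = 2.7 cm
Step 2: Crimp% = (2.7 / 29) * 100
Step 3: Crimp% = 0.093103 * 100 = 9.3103% ≈ 9.3%

9.3%


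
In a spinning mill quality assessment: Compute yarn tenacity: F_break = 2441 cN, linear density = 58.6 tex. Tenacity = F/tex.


Formula: Tenacity = Breaking force / Linear density
Tenacity = 2441 cN / 58.6 tex
Tenacity = 41.66 cN/tex

41.66 cN/tex


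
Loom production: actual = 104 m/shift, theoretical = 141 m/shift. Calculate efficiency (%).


Formula: Efficiency% = (Actual output / Theoretical output) * 100
Efficiency% = (104 / 141) * 100
Efficiency% = 0.737589 * 100 = 73.7589% ≈ 73.8%

73.8%


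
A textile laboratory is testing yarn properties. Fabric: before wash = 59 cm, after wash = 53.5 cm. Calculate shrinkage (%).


Formula: Shrinkage% = ((L_before - L_after) / L_before) * 100
Step 1: Shrinkage = 59 - 53.5 = 5.5 cm
Step 2: Shrinkage% = (5.5 / 59) * 100
Step 3: Shrinkage% = 0.09322 * 100 = 9.322% ≈ 9.3%

9.3%


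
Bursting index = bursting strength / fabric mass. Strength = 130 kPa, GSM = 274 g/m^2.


Formula: Bursting Index = Bursting Strength / Fabric GSM
BI = 130 kPa / 274 g/m^2
BI = 0.474 kPa/(g/m^2)

0.474 kPa/(g/m^2)


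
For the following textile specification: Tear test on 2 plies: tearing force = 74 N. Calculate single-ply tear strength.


Formula: Per-ply strength = Total force / Number of plies
Per-ply = 74 N / 2
Per-ply = 37 N

37 N


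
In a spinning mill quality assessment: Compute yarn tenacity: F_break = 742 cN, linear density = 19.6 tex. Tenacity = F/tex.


Formula: Tenacity = Breaking force / Linear density
Tenacity = 742 cN / 19.6 tex
Tenacity = 37.86 cN/tex

37.86 cN/tex


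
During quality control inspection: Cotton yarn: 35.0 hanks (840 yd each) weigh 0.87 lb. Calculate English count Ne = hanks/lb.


Formula: Ne = hanks / mass_lb
Substituting: Ne = 35.0 / 0.87
Ne = 40.2

40.2 Ne


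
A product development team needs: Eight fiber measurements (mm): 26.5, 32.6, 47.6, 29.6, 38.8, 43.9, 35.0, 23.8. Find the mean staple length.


Formula: Mean = sum of lengths / count
Sum = 26.5 + 32.6 + 47.6 + 29.6 + 38.8 + 43.9 + 35.0 + 23.8
Sum = 277.8 mm
Mean = 277.8 / 8 = 34.73 mm

34.73 mm


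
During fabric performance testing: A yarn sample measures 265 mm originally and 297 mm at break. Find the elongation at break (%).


Formula: Elongation (%) = ((L_break - L0) / L0) * 100
Step 1: Extension = 297 - 265 = 32 mm
Step 2: Elongation = (32 / 265) * 100
Step 3: Elongation = 0.120755 * 100 = 12.0755% ≈ 12.1%

12.1%


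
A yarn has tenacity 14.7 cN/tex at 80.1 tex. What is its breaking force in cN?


Formula: Breaking force = Tenacity * Linear density
F = 14.7 cN/tex * 80.1 tex
F = 1177.47 cN

1177.47 cN


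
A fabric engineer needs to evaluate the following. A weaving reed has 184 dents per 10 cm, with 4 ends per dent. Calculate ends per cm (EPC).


Formula: EPC = (dents per 10 cm * ends per dent) / 10
Step 1: Total ends per 10 cm = 184 * 4 = 736
Step 2: EPC = 736 / 10 = 73.6 ends/cm

73.6 ends/cm


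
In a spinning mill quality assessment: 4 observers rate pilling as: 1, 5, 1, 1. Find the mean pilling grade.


Formula: Mean = sum / count
Sum = 1 + 5 + 1 + 1 = 8
Mean = 8 / 4 = 2.0

2.0


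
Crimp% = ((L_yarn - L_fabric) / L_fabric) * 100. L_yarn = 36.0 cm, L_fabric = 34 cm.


Formula: Crimp% = ((L_yarn - L_fabric) / L_fabric) * 100
Step 1: Extension = 36.0 - 34 = 2.0 cm
Step 2: Crimp% = (2.0 / 34) * 100
Step 3: Crimp% = 0.058824 * 100 = 5.8824% ≈ 5.9%

5.9%


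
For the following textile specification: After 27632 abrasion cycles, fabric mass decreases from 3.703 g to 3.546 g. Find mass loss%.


Formula: Mass loss% = ((m_before - m_after) / m_before) * 100
Step 1: Mass loss = 3.703 - 3.546 = 0.157 g
Step 2: Ratio = 0.157 / 3.703 = 0.0423981
Step 3: Mass loss% = 0.0423981 * 100 = 4.23981% ≈ 4.24%

4.24%


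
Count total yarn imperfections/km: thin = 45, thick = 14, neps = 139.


Formula: Total = thin places + thick places + neps
Total = 45 + 14 + 139
Total = 198 imperfections/km

198 imperfections/km


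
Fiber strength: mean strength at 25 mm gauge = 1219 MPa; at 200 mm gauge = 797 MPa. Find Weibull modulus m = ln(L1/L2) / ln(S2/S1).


Formula: m = ln(L1/L2) / ln(S2/S1)
Step 1: ln(L1/L2) = ln(25/200) = -2.07944
Step 2: S2/S1 = 797/1219 = 0.65381
Step 3: ln(S2/S1) = ln(0.65381) = -0.42494
Step 4: m = -2.07944 / -0.42494 = 4.89

4.89 (Weibull m)


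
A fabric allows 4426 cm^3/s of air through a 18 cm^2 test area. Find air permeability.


Formula: Air Permeability = Airflow / Test Area
AP = 4426 cm^3/s / 18 cm^2
AP = 245.9 cm^3/s/cm^2

245.9 cm^3/s/cm^2


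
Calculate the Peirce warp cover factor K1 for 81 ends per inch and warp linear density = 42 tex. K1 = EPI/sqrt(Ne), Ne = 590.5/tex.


Formula: K1 = EPI / sqrt(Ne), with Ne = 590.5 / tex_warp
Step 1: Ne = 590.5 / 42 = 14.06
Step 2: sqrt(Ne) = sqrt(14.06) = 3.7497
Step 3: K1 = 81 / 3.7497 = 21.6

21.6


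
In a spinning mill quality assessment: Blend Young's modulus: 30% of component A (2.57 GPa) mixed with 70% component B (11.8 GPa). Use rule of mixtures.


Formula: Blend property = (fraction_A * property_A) + (fraction_B * property_B)
Step 1: Contribution A = 30/100 * 2.57 GPa = 0.771 GPa
Step 2: Contribution B = 70/100 * 11.8 GPa = 8.26 GPa
Step 3: Blend Young's modulus = 0.771 + 8.26 = 9.031 GPa

9.031 GPa


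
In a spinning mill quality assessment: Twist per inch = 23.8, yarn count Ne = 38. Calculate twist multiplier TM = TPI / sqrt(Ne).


Formula: TM = TPI / sqrt(Ne)
Step 1: sqrt(Ne) = sqrt(38) = 6.1644
Step 2: TM = 23.8 / 6.1644 = 3.86

3.86 TM


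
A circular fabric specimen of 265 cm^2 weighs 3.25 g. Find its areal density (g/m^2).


Formula: GSM = mass_g / area_m2
Step 1: Convert area: 265 cm^2 = 265 / 10000 = 0.0265 m^2
Step 2: GSM = 3.25 g / 0.0265 m^2 = 122.6 g/m^2

122.6 g/m^2


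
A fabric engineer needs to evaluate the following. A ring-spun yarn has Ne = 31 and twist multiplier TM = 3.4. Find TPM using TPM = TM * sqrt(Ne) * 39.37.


Formula: TPM = TM * sqrt(Ne) * 39.37
Step 1: sqrt(Ne) = sqrt(31) = 5.5678
Step 2: TM * sqrt(Ne) = 3.4 * 5.5678 = 18.9305
Step 3: TPM = 18.9305 * 39.37 = 745 twists/m

745 twists/m


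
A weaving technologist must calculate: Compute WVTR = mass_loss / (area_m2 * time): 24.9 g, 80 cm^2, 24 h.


Formula: WVTR = mass_loss / (area * time)
Step 1: Convert area: 80 cm^2 = 0.008 m^2
Step 2: WVTR = 24.9 g / (0.008 m^2 * 24 h)
Step 3: WVTR = 24.9 / 0.192 = 129.7 g/m^2/h

129.7 g/m^2/h


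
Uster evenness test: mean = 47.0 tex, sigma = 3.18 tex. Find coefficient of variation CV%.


Formula: CV% = (standard deviation / mean) * 100
Step 1: Ratio = 3.18 / 47.0 = 0.06766
Step 2: CV% = 0.06766 * 100 = 6.766% ≈ 6.8%

6.8%


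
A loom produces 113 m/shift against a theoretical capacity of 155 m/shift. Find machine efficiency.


Formula: Efficiency% = (Actual output / Theoretical output) * 100
Efficiency% = (113 / 155) * 100
Efficiency% = 0.729032 * 100 = 72.9032% ≈ 72.9%

72.9%


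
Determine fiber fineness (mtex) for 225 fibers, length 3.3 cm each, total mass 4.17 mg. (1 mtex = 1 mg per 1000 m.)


Formula: fineness (mtex) = mass (mg) / total length (km) = (mass_mg / total_length_m) * 1000
Step 1: Convert fiber length: 3.3 cm = 0.033 m
Step 2: Total fiber length = 225 * 0.033 = 7.425 m
Step 3: Linear density = 4.17 mg / 7.425 m = 0.5616 mg/m
Step 4: fineness = 0.5616 * 1000 = 561.6 mtex

561.6 mtex


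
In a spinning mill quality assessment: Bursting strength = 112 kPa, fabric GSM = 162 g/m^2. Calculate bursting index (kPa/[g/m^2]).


Formula: Bursting Index = Bursting Strength / Fabric GSM
BI = 112 kPa / 162 g/m^2
BI = 0.691 kPa/(g/m^2)

0.691 kPa/(g/m^2)


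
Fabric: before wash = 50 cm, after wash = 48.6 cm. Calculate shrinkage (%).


Formula: Shrinkage% = ((L_before - L_after) / L_before) * 100
Step 1: Shrinkage = 50 - 48.6 = 1.4 cm
Step 2: Shrinkage% = (1.4 / 50) * 100
Step 3: Shrinkage% = 0.028 * 100 = 2.8%

2.8%


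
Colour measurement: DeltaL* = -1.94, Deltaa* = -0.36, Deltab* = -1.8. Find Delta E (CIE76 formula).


Formula: Delta E = sqrt(dL*^2 + da*^2 + db*^2)
Step 1: dL*^2 = (-1.94)^2 = 3.7636
Step 2: da*^2 = (-0.36)^2 = 0.1296
Step 3: db*^2 = (-1.8)^2 = 3.24
Step 4: Sum = 3.7636 + 0.1296 + 3.24 = 7.1332
Step 5: Delta E = sqrt(7.1332) = 2.67

2.67 Delta E


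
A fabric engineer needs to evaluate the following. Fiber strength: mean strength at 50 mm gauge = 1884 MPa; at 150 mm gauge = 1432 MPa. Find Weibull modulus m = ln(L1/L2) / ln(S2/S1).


Formula: m = ln(L1/L2) / ln(S2/S1)
Step 1: ln(L1/L2) = ln(50/150) = -1.09861
Step 2: S2/S1 = 1432/1884 = 0.76008
Step 3: ln(S2/S1) = ln(0.76008) = -0.27433
Step 4: m = -1.09861 / -0.27433 = 4.00

4.00 (Weibull m)


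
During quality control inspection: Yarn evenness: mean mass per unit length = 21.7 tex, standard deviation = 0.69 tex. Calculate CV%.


Formula: CV% = (standard deviation / mean) * 100
Step 1: Ratio = 0.69 / 21.7 = 0.031797
Step 2: CV% = 0.031797 * 100 = 3.1797% ≈ 3.2%

3.2%


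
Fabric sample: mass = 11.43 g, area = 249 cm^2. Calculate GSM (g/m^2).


Formula: GSM = mass_g / area_m2
Step 1: Convert area: 249 cm^2 = 249 / 10000 = 0.0249 m^2
Step 2: GSM = 11.43 g / 0.0249 m^2 = 459.0 g/m^2

459.0 g/m^2


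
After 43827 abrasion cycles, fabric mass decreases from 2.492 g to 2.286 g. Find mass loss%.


Formula: Mass loss% = ((m_before - m_after) / m_before) * 100
Step 1: Mass loss = 2.492 - 2.286 = 0.206 g
Step 2: Ratio = 0.206 / 2.492 = 0.0826645
Step 3: Mass loss% = 0.0826645 * 100 = 8.26645% ≈ 8.27%

8.27%


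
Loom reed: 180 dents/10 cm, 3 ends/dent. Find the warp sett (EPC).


Formula: EPC = (dents per 10 cm * ends per dent) / 10
Step 1: Total ends per 10 cm = 180 * 3 = 540
Step 2: EPC = 540 / 10 = 54.0 ends/cm

54.0 ends/cm


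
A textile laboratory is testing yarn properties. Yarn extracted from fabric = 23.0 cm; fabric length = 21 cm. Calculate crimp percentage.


Formula: Crimp% = ((L_yarn - L_fabric) / L_fabric) * 100
Step 1: Extension = 23.0 - 21 = 2.0 cm
Step 2: Crimp% = (2.0 / 21) * 100
Step 3: Crimp% = 0.095238 * 100 = 9.5238% ≈ 9.5%

9.5%


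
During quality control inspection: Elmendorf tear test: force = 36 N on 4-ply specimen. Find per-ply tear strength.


Formula: Per-ply strength = Total force / Number of plies
Per-ply = 36 N / 4
Per-ply = 9 N

9 N


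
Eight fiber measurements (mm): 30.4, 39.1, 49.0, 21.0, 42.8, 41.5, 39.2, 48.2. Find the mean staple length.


Formula: Mean = sum of lengths / count
Sum = 30.4 + 39.1 + 49.0 + 21.0 + 42.8 + 41.5 + 39.2 + 48.2
Sum = 311.2 mm
Mean = 311.2 / 8 = 38.90 mm

38.90 mm


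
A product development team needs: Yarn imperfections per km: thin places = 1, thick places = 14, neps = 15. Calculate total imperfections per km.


Formula: Total = thin places + thick places + neps
Total = 1 + 14 + 15
Total = 30 imperfections/km

30 imperfections/km


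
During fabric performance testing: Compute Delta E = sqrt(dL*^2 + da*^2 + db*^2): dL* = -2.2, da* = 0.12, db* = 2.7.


Formula: Delta E = sqrt(dL*^2 + da*^2 + db*^2)
Step 1: dL*^2 = (-2.2)^2 = 4.84
Step 2: da*^2 = 0.12^2 = 0.0144
Step 3: db*^2 = 2.7^2 = 7.29
Step 4: Sum = 4.84 + 0.0144 + 7.29 = 12.1444
Step 5: Delta E = sqrt(12.1444) = 3.48

3.48 Delta E


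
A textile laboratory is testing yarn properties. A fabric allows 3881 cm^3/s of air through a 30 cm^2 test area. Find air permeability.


Formula: Air Permeability = Airflow / Test Area
AP = 3881 cm^3/s / 30 cm^2
AP = 129.4 cm^3/s/cm^2

129.4 cm^3/s/cm^2


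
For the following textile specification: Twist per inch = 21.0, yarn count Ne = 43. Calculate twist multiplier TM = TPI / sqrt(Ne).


Formula: TM = TPI / sqrt(Ne)
Step 1: sqrt(Ne) = sqrt(43) = 6.5574
Step 2: TM = 21.0 / 6.5574 = 3.20

3.20 TM


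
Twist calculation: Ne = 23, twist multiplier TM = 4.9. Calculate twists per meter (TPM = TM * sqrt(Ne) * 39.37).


Formula: TPM = TM * sqrt(Ne) * 39.37
Step 1: sqrt(Ne) = sqrt(23) = 4.7958
Step 2: TM * sqrt(Ne) = 4.9 * 4.7958 = 23.4994
Step 3: TPM = 23.4994 * 39.37 = 925 twists/m

925 twists/m


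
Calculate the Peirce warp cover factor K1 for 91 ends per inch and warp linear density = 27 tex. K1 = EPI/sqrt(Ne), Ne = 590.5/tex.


Formula: K1 = EPI / sqrt(Ne), with Ne = 590.5 / tex_warp
Step 1: Ne = 590.5 / 27 = 21.87
Step 2: sqrt(Ne) = sqrt(21.87) = 4.6765
Step 3: K1 = 91 / 4.6765 = 19.5

19.5


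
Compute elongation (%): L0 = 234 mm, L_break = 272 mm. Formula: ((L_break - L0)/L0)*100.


Formula: Elongation (%) = ((L_break - L0) / L0) * 100
Step 1: Extension = 272 - 234 = 38 mm
Step 2: Elongation = (38 / 234) * 100
Step 3: Elongation = 0.162393 * 100 = 16.2393% ≈ 16.2%

16.2%


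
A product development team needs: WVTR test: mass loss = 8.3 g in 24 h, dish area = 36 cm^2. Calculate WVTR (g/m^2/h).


Formula: WVTR = mass_loss / (area * time)
Step 1: Convert area: 36 cm^2 = 0.0036 m^2
Step 2: WVTR = 8.3 g / (0.0036 m^2 * 24 h)
Step 3: WVTR = 8.3 / 0.0864 = 96.1 g/m^2/h

96.1 g/m^2/h


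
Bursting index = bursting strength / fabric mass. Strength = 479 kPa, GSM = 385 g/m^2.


Formula: Bursting Index = Bursting Strength / Fabric GSM
BI = 479 kPa / 385 g/m^2
BI = 1.244 kPa/(g/m^2)

1.244 kPa/(g/m^2)


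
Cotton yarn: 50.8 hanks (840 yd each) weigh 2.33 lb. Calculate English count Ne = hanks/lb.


Formula: Ne = hanks / mass_lb
Substituting: Ne = 50.8 / 2.33
Ne = 21.8

21.8 Ne


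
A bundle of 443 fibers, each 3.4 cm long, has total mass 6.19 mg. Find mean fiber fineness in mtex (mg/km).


Formula: fineness (mtex) = mass (mg) / total length (km) = (mass_mg / total_length_m) * 1000
Step 1: Convert fiber length: 3.4 cm = 0.034 m
Step 2: Total fiber length = 443 * 0.034 = 15.062 m
Step 3: Linear density = 6.19 mg / 15.062 m = 0.4110 mg/m
Step 4: fineness = 0.4110 * 1000 = 411.0 mtex

411.0 mtex


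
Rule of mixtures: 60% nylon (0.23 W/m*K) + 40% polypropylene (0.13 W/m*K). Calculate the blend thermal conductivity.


Formula: Blend property = (fraction_A * property_A) + (fraction_B * property_B)
Step 1: Contribution A = 60/100 * 0.23 W/m*K = 0.138 W/m*K
Step 2: Contribution B = 40/100 * 0.13 W/m*K = 0.052 W/m*K
Step 3: Blend thermal conductivity = 0.138 + 0.052 = 0.19 W/m*K

0.19 W/m*K


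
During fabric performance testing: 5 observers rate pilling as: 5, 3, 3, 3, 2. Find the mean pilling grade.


Formula: Mean = sum / count
Sum = 5 + 3 + 3 + 3 + 2 = 16
Mean = 16 / 5 = 3.2

3.2


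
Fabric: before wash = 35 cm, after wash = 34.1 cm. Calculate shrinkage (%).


Formula: Shrinkage% = ((L_before - L_after) / L_before) * 100
Step 1: Shrinkage = 35 - 34.1 = 0.9 cm
Step 2: Shrinkage% = (0.9 / 35) * 100
Step 3: Shrinkage% = 0.025714 * 100 = 2.5714% ≈ 2.6%

2.6%


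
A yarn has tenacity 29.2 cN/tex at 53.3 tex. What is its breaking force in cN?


Formula: Breaking force = Tenacity * Linear density
F = 29.2 cN/tex * 53.3 tex
F = 1556.36 cN

1556.36 cN


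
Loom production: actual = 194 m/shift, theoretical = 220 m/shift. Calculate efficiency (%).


Formula: Efficiency% = (Actual output / Theoretical output) * 100
Efficiency% = (194 / 220) * 100
Efficiency% = 0.881818 * 100 = 88.1818% ≈ 88.2%

88.2%


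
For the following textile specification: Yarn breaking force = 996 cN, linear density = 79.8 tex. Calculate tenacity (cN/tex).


Formula: Tenacity = Breaking force / Linear density
Tenacity = 996 cN / 79.8 tex
Tenacity = 12.48 cN/tex

12.48 cN/tex


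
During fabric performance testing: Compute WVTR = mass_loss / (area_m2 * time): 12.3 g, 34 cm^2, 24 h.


Formula: WVTR = mass_loss / (area * time)
Step 1: Convert area: 34 cm^2 = 0.0034 m^2
Step 2: WVTR = 12.3 g / (0.0034 m^2 * 24 h)
Step 3: WVTR = 12.3 / 0.0816 = 150.7 g/m^2/h

150.7 g/m^2/h


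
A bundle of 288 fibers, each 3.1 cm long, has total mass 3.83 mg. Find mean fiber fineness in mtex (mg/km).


Formula: fineness (mtex) = mass (mg) / total length (km) = (mass_mg / total_length_m) * 1000
Step 1: Convert fiber length: 3.1 cm = 0.031 m
Step 2: Total fiber length = 288 * 0.031 = 8.928 m
Step 3: Linear density = 3.83 mg / 8.928 m = 0.4290 mg/m
Step 4: fineness = 0.4290 * 1000 = 429.0 mtex

429.0 mtex


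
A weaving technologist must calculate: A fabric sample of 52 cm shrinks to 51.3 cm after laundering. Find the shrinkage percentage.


Formula: Shrinkage% = ((L_before - L_after) / L_before) * 100
Step 1: Shrinkage = 52 - 51.3 = 0.7 cm
Step 2: Shrinkage% = (0.7 / 52) * 100
Step 3: Shrinkage% = 0.013462 * 100 = 1.3462% ≈ 1.3%

1.3%


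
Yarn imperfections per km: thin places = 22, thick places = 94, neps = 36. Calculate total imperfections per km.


Formula: Total = thin places + thick places + neps
Total = 22 + 94 + 36
Total = 152 imperfections/km

152 imperfections/km


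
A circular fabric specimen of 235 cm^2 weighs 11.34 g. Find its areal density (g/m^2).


Formula: GSM = mass_g / area_m2
Step 1: Convert area: 235 cm^2 = 235 / 10000 = 0.0235 m^2
Step 2: GSM = 11.34 g / 0.0235 m^2 = 482.6 g/m^2

482.6 g/m^2


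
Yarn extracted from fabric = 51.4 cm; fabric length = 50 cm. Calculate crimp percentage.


Formula: Crimp% = ((L_yarn - L_fabric) / L_fabric) * 100
Step 1: Extension = 51.4 - 50 = 1.4 cm
Step 2: Crimp% = (1.4 / 50) * 100
Step 3: Crimp% = 0.028 * 100 = 2.8%

2.8%


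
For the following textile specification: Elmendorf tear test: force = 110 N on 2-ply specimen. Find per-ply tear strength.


Formula: Per-ply strength = Total force / Number of plies
Per-ply = 110 N / 2
Per-ply = 55 N

55 N


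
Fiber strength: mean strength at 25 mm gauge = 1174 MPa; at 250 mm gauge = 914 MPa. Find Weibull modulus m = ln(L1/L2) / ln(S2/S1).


Formula: m = ln(L1/L2) / ln(S2/S1)
Step 1: ln(L1/L2) = ln(25/250) = -2.30259
Step 2: S2/S1 = 914/1174 = 0.77853
Step 3: ln(S2/S1) = ln(0.77853) = -0.25035
Step 4: m = -2.30259 / -0.25035 = 9.20

9.20 (Weibull m)


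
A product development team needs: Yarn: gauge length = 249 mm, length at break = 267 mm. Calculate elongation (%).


Formula: Elongation (%) = ((L_break - L0) / L0) * 100
Step 1: Extension = 267 - 249 = 18 mm
Step 2: Elongation = (18 / 249) * 100
Step 3: Elongation = 0.072289 * 100 = 7.2289% ≈ 7.2%

7.2%


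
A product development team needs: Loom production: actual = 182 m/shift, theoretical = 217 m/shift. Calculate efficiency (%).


Formula: Efficiency% = (Actual output / Theoretical output) * 100
Efficiency% = (182 / 217) * 100
Efficiency% = 0.83871 * 100 = 83.871% ≈ 83.9%

83.9%


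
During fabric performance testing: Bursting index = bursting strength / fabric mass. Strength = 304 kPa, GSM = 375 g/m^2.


Formula: Bursting Index = Bursting Strength / Fabric GSM
BI = 304 kPa / 375 g/m^2
BI = 0.811 kPa/(g/m^2)

0.811 kPa/(g/m^2)


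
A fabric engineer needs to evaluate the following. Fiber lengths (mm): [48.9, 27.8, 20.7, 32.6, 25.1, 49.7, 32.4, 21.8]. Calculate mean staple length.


Formula: Mean = sum of lengths / count
Sum = 48.9 + 27.8 + 20.7 + 32.6 + 25.1 + 49.7 + 32.4 + 21.8
Sum = 259.0 mm
Mean = 259.0 / 8 = 32.38 mm

32.38 mm


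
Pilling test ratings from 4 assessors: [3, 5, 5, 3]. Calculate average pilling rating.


Formula: Mean = sum / count
Sum = 3 + 5 + 5 + 3 = 16
Mean = 16 / 4 = 4.0

4.0


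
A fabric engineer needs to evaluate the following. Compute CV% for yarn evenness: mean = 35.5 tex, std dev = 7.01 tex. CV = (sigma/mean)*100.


Formula: CV% = (standard deviation / mean) * 100
Step 1: Ratio = 7.01 / 35.5 = 0.197465
Step 2: CV% = 0.197465 * 100 = 19.7465% ≈ 19.7%

19.7%


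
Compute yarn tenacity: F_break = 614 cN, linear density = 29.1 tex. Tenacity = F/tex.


Formula: Tenacity = Breaking force / Linear density
Tenacity = 614 cN / 29.1 tex
Tenacity = 21.10 cN/tex

21.10 cN/tex


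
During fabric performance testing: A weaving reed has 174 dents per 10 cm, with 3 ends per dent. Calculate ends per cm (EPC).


Formula: EPC = (dents per 10 cm * ends per dent) / 10
Step 1: Total ends per 10 cm = 174 * 3 = 522
Step 2: EPC = 522 / 10 = 52.2 ends/cm

52.2 ends/cm
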